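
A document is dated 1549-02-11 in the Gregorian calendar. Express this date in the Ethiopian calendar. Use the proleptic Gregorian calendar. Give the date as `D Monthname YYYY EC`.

7 Yekatit 1541 EC

Both dates share Julian Day Number 2286862; in the Ethiopian calendar that is 7 Yekatit 1541 EC.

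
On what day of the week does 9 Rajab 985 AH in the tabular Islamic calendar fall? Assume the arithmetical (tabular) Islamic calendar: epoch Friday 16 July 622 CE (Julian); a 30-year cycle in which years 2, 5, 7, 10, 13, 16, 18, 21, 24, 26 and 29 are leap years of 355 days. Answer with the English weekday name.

Sunday

This is JDN 2297322 (2 October 1577 Gregorian).
Since JDN mod 7 = 6 (0 = Monday), the day is Sunday.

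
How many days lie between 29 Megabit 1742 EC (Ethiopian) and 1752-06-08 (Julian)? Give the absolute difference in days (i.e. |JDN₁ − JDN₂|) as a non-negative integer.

JDN of the first date = 2360329.
JDN of the second date = 2361135.
|2361135 − 2360329| = 806.

806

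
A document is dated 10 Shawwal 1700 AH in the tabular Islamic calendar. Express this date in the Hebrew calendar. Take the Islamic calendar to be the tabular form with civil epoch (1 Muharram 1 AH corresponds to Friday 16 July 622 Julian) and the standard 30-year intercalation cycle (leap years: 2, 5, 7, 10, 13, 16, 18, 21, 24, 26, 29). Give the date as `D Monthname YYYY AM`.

11 Elul 6031 AM

The source date corresponds to 16 September 2271 in the Gregorian calendar (JDN 2550784).
That day falls on 11 Elul 6031 AM in the Hebrew calendar.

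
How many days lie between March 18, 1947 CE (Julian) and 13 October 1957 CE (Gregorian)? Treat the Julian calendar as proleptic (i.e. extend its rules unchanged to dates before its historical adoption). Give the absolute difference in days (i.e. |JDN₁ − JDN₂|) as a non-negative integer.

First date → JDN 2432276; second date → JDN 2436125.
The interval is |2432276 − 2436125| = 3849 days.

3849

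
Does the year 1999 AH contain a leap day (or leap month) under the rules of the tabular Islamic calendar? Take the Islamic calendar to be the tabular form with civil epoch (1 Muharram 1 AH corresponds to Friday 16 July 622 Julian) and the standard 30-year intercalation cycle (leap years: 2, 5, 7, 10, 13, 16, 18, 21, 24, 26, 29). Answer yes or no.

no

Year 1999 AH is year 19 of its 30-year cycle; leap positions are 2, 5, 7, 10, 13, 16, 18, 21, 24, 26, 29, so it is a common year (354 days).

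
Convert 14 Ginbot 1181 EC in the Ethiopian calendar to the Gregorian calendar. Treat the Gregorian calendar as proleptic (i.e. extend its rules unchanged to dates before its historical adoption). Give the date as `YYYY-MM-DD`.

Both dates share Julian Day Number 2155469; in the Gregorian calendar that is 16 May 1189 CE.

1189-05-16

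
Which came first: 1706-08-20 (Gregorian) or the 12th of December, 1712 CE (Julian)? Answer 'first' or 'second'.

The two dates have Julian Day Numbers 2344395 and 2346712 respectively.
Since 2344395 < 2346712, the first date comes first.

first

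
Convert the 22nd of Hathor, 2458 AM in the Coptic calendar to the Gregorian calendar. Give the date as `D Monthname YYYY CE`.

Julian Day Number of the source date = 2722530.
Converting JDN 2722530 to the Gregorian calendar gives 7 December 2741 CE.

7 December 2741 CE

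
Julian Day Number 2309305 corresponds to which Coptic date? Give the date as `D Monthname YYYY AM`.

The Gregorian equivalent of JDN 2309305 is 24 July 1610.
In the Coptic calendar that day is 20 Epip 1326 AM.

20 Epip 1326 AM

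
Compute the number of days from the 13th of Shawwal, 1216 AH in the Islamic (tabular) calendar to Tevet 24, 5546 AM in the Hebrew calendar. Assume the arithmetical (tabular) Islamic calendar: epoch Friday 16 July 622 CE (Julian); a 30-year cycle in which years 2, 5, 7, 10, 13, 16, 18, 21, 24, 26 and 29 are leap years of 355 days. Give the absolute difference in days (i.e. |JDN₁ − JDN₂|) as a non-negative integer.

First date → JDN 2379273; second date → JDN 2373377.
The interval is |2379273 − 2373377| = 5896 days.

5896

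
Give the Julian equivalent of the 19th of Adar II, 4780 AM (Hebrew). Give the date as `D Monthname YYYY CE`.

18 March 1020 CE

Julian Day Number of the source date = 2093690.
Converting JDN 2093690 to the Julian calendar gives 18 March 1020 CE.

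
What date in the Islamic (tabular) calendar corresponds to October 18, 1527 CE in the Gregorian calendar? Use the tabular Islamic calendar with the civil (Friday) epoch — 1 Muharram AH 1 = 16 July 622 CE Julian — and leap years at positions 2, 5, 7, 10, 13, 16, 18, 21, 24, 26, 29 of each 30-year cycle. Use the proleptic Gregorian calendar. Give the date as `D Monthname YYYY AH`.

12 Muharram 934 AH

Julian Day Number of the source date = 2279075.
Converting JDN 2279075 to the tabular Islamic calendar gives 12 Muharram 934 AH.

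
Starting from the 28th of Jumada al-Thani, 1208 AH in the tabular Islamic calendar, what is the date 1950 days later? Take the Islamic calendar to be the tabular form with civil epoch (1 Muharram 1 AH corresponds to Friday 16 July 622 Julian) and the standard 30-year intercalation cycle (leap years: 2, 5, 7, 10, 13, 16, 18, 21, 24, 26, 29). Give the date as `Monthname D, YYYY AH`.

Counting 1950 days forward from JDN 2376336 reaches JDN 2378286, which is Dhu al-Hijjah 30, 1213 AH.

Dhu al-Hijjah 30, 1213 AH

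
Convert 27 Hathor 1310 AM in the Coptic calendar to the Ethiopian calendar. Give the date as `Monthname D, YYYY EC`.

The source date corresponds to 3 December 1593 in the Gregorian calendar (JDN 2303228).
That day falls on 27 Hidar 1586 EC in the Ethiopian calendar.

Hidar 27, 1586 EC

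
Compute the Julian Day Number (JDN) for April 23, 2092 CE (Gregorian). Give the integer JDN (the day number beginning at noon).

2485261

JDN 2299161 is 15 October 1582 CE (Gregorian); the target day is +186100 days from there, so JDN = 2485261.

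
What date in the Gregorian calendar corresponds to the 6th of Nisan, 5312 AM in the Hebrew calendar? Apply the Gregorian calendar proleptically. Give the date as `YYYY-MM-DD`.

1552-04-10

Julian Day Number of the source date = 2288016.
Converting JDN 2288016 to the Gregorian calendar gives 10 April 1552 CE.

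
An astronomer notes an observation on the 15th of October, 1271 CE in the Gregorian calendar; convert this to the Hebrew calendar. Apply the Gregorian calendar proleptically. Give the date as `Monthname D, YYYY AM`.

Cheshvan 2, 5032 AM

Julian Day Number of the source date = 2185571.
Converting JDN 2185571 to the Hebrew calendar gives 2 Cheshvan 5032 AM.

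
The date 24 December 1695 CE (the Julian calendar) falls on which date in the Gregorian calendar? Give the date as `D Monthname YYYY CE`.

3 January 1696 CE

For dates in this range the Gregorian date is 10 days ahead of the Julian.
24 December 1695 Julian + 10 days → 3 January 1696 Gregorian.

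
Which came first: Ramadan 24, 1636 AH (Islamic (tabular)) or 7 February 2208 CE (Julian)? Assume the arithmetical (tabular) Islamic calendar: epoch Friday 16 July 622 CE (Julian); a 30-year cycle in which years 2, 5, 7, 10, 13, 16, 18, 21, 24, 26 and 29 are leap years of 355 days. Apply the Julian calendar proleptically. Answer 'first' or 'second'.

Converting both to JDN: 2528088 vs 2527567; the smaller is the second.

second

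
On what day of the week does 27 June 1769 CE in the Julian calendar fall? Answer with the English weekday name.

Saturday

Equivalently 8 July 1769 Gregorian, JDN 2367363.
JDN 2367363 mod 7 = 5, and JDN 0 was a Monday, so this is a Saturday.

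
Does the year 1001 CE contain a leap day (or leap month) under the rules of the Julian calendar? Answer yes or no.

1001 mod 4 = 1, so it is a common year in the Julian calendar.

no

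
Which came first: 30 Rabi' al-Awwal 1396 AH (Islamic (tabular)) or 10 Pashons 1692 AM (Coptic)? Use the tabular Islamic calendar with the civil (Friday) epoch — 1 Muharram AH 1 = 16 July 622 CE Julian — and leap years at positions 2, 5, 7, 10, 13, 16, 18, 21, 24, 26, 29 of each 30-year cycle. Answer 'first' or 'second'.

The two dates have Julian Day Numbers 2442869 and 2442917 respectively.
Since 2442869 < 2442917, the first date comes first.

first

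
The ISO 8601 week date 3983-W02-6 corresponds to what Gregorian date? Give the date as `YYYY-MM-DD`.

ISO week 1 of 3983 is the week containing the first Thursday of 3983.
Week 2, day 6 (Saturday) lands on 3983-01-15.

3983-01-15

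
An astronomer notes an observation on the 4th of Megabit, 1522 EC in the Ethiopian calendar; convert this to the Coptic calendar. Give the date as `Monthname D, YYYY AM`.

The source date corresponds to 10 March 1530 in the proleptic Gregorian calendar (JDN 2279949).
That day falls on 4 Paremhat 1246 AM in the Coptic calendar.

Paremhat 4, 1246 AM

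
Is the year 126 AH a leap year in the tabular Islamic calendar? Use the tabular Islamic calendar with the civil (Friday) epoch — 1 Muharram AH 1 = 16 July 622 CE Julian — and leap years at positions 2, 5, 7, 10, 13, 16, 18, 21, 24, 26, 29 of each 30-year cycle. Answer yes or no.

Year 126 AH is year 6 of its 30-year cycle; leap positions are 2, 5, 7, 10, 13, 16, 18, 21, 24, 26, 29, so it is a common year (354 days).

no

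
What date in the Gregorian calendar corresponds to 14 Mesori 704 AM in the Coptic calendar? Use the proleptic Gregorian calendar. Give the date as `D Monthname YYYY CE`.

12 August 988 CE

Julian Day Number of the source date = 2082144.
Converting JDN 2082144 to the Gregorian calendar gives 12 August 988 CE.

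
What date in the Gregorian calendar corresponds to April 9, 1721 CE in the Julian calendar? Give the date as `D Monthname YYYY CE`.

At this point the Julian calendar is 11 days behind the Gregorian.
9 April 1721 Julian + 11 days → 20 April 1721 Gregorian.

20 April 1721 CE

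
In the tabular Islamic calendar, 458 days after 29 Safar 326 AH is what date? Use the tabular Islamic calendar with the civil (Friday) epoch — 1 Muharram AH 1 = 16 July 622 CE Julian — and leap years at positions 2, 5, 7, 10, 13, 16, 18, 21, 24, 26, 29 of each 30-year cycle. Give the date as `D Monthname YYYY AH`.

The starting date is JDN 2063667; 2063667 + 458 = 2064125.
JDN 2064125 corresponds to 14 Jumada al-Thani 327 AH.

14 Jumada al-Thani 327 AH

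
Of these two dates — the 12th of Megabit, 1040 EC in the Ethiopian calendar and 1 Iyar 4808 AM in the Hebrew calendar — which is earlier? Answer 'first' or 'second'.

first

Converting both to JDN: 2103907 vs 2103948; the smaller is the first.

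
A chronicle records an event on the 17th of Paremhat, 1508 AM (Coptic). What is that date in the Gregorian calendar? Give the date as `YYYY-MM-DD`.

Julian Day Number of the source date = 2375658.
Converting JDN 2375658 to the Gregorian calendar gives 24 March 1792 CE.

1792-03-24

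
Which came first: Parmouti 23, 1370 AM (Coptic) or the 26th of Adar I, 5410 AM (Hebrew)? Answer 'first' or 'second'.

The two dates have Julian Day Numbers 2325289 and 2323768 respectively.
Since 2323768 < 2325289, the second date comes first.

second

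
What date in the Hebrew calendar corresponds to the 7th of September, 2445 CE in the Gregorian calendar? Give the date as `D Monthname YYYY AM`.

Julian Day Number of the source date = 2614328.
Converting JDN 2614328 to the Hebrew calendar gives 5 Elul 6205 AM.

5 Elul 6205 AM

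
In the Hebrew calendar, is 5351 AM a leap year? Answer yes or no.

no

Hebrew year 5351 is year 12 of its 19-year Metonic cycle; leap years are at positions 3, 6, 8, 11, 14, 17, 19, so it is a common year (12 months).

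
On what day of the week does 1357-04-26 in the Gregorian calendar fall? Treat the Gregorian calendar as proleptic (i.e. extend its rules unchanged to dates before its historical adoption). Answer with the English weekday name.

2216810 ≡ 1 (mod 7); counting from Monday = 0 gives Tuesday.

Tuesday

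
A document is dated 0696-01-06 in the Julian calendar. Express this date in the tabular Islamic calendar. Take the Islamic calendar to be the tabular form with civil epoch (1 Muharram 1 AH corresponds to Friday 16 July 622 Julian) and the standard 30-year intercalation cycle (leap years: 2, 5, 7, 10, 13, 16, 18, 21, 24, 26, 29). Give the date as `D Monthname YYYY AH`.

Both dates share Julian Day Number 1975277; in the tabular Islamic calendar that is 25 Ramadan 76 AH.

25 Ramadan 76 AH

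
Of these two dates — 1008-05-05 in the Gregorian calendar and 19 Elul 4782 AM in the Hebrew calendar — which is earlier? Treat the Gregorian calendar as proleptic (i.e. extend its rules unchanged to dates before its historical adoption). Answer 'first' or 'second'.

Converting both to JDN: 2089349 vs 2094574; the smaller is the first.

first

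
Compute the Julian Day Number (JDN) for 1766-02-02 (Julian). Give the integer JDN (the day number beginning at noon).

2366122

Equivalently 13 February 1766 (Gregorian).
JDN 2451545 is 1 January 2000 CE (Gregorian); the target day is −85423 days from there, so JDN = 2366122.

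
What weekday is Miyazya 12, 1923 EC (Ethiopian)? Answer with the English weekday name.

Monday

In the Gregorian calendar this is 20 April 1931 (JDN 2426452).
2426452 ≡ 0 (mod 7); counting from Monday = 0 gives Monday.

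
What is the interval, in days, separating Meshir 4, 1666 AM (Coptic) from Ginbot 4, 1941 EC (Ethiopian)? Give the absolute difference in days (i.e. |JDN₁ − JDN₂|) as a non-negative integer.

JDN of the first date = 2433324.
JDN of the second date = 2433049.
|2433049 − 2433324| = 275.

275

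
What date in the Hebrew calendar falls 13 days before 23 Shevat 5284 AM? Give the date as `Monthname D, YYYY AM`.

Counting 13 days back from JDN 2277726 reaches JDN 2277713, which is Shevat 10, 5284 AM.

Shevat 10, 5284 AM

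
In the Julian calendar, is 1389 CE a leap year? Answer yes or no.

1389 mod 4 = 1, so it is a common year in the Julian calendar.

no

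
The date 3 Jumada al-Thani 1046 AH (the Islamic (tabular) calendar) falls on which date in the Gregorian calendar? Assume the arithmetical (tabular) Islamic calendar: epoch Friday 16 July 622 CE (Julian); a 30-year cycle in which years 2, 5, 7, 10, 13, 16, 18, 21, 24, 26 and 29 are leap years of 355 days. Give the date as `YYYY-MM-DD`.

Julian Day Number of the source date = 2318903.
Converting JDN 2318903 to the Gregorian calendar gives 2 November 1636 CE.

1636-11-02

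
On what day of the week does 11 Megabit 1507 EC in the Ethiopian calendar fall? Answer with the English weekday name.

Wednesday

In the proleptic Gregorian calendar this is 17 March 1515 (JDN 2274477).
JDN 2274477 mod 7 = 2, and JDN 0 was a Monday, so this is a Wednesday.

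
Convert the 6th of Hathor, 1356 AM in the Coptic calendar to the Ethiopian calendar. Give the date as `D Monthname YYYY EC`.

Both dates share Julian Day Number 2320009; in the Ethiopian calendar that is 6 Hidar 1632 EC.

6 Hidar 1632 EC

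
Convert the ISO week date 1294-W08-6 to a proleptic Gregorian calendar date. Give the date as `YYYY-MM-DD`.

ISO week 1 of 1294 is the week containing the first Thursday of 1294.
Week 8, day 6 (Saturday) lands on 1294-02-27.

1294-02-27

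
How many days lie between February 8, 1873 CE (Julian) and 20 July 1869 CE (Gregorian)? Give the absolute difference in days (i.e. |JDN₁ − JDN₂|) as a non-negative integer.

First date → JDN 2405210; second date → JDN 2403899.
The interval is |2405210 − 2403899| = 1311 days.

1311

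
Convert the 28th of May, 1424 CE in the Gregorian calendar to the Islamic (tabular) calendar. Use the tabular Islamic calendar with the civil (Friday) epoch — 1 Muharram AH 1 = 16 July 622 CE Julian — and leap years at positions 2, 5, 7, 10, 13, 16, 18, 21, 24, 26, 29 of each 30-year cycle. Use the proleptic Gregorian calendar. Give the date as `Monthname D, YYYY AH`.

Julian Day Number of the source date = 2241313.
Converting JDN 2241313 to the tabular Islamic calendar gives 19 Jumada al-Thani 827 AH.

Jumada al-Thani 19, 827 AH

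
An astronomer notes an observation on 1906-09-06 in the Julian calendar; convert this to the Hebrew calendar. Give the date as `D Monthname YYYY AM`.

29 Elul 5666 AM

The source date corresponds to 19 September 1906 in the Gregorian calendar (JDN 2417473).
That day falls on 29 Elul 5666 AM in the Hebrew calendar.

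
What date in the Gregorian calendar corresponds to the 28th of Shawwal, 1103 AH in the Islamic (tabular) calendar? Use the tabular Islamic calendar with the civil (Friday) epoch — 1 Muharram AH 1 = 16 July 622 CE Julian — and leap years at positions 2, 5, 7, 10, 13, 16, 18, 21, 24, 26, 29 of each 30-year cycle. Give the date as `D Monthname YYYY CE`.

Julian Day Number of the source date = 2339245.
Converting JDN 2339245 to the Gregorian calendar gives 13 July 1692 CE.

13 July 1692 CE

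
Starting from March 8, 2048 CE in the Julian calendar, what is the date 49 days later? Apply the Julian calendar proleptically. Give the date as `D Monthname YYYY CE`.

26 April 2048 CE

Counting 49 days forward from JDN 2469157 reaches JDN 2469206, which is 26 April 2048 CE.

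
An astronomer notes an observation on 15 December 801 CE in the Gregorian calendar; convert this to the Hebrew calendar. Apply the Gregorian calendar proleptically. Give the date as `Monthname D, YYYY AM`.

Both dates share Julian Day Number 2013968; in the Hebrew calendar that is 2 Tevet 4562 AM.

Tevet 2, 4562 AM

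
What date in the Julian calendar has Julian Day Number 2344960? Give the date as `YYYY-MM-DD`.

1708-02-25

The Gregorian equivalent of JDN 2344960 is 7 March 1708.
In the Julian calendar that day is 1708-02-25.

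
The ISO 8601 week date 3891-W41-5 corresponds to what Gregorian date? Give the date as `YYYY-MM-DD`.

3891-10-09

ISO week 1 of 3891 is the week containing the first Thursday of 3891.
Week 41, day 5 (Friday) lands on 3891-10-09.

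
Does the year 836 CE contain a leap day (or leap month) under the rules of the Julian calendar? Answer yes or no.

yes

836 mod 4 = 0, so it is a leap year in the Julian calendar.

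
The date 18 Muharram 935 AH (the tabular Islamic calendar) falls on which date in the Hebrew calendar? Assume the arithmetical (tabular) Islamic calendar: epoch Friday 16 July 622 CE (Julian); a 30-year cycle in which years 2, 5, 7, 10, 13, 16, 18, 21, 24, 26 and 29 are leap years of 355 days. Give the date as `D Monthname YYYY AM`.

The source date corresponds to 12 October 1528 in the proleptic Gregorian calendar (JDN 2279435).
That day falls on 19 Tishrei 5289 AM in the Hebrew calendar.

19 Tishrei 5289 AM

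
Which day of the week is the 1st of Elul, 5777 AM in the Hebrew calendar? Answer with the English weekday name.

Wednesday

In the Gregorian calendar this is 23 August 2017 (JDN 2457989).
2457989 ≡ 2 (mod 7); counting from Monday = 0 gives Wednesday.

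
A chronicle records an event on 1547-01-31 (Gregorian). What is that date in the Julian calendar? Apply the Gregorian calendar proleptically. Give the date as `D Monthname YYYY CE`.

For dates in this range the Gregorian date is 10 days ahead of the Julian.
31 January 1547 Gregorian − 10 days → 21 January 1547 Julian.

21 January 1547 CE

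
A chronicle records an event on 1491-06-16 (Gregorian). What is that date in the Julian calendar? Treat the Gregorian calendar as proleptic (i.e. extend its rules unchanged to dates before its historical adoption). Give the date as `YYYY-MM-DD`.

1491-06-07

At this point the Julian calendar is 9 days behind the Gregorian.
16 June 1491 Gregorian − 9 days → 7 June 1491 Julian.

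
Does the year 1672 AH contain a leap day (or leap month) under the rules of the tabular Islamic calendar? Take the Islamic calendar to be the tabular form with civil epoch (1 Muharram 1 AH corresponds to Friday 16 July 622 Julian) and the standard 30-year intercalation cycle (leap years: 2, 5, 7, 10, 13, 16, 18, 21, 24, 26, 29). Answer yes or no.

no

Year 1672 AH is year 22 of its 30-year cycle; leap positions are 2, 5, 7, 10, 13, 16, 18, 21, 24, 26, 29, so it is a common year (354 days).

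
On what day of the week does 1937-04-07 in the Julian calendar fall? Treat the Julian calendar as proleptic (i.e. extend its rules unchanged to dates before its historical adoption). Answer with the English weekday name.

Equivalently 20 April 1937 Gregorian, JDN 2428644.
2428644 ≡ 1 (mod 7); counting from Monday = 0 gives Tuesday.

Tuesday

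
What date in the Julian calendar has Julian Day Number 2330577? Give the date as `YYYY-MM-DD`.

JDN 2330577 is 19 October 1668 in the Gregorian calendar.
In the Julian calendar that day is 1668-10-09.

1668-10-09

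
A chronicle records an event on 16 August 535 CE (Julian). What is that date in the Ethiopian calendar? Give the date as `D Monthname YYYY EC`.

Both dates share Julian Day Number 1916694; in the Ethiopian calendar that is 23 Nehase 527 EC.

23 Nehase 527 EC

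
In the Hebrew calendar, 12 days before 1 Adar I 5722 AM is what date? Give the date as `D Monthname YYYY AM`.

JDN of 1 Adar I 5722 AM = 2437701.
2437701 − 12 = 2437689.
JDN 2437689 in the Hebrew calendar is 19 Shevat 5722 AM.

19 Shevat 5722 AM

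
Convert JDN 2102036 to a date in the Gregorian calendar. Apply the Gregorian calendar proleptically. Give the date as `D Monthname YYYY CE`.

29 January 1043 CE

JDN 2451545 is 1 Jan 2000; 2102036 is −349509 days from there.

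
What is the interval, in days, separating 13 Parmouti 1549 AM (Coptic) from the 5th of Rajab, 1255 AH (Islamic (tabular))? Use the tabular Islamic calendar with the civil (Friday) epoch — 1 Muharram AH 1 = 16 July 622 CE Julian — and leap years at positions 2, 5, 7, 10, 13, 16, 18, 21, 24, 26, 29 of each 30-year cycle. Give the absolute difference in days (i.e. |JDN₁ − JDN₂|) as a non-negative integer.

2338

First date → JDN 2390659; second date → JDN 2392997.
The interval is |2390659 − 2392997| = 2338 days.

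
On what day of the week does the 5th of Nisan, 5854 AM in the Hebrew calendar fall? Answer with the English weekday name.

Monday

This is JDN 2485959 (22 March 2094 Gregorian).
JDN 2485959 mod 7 = 0, and JDN 0 was a Monday, so this is a Monday.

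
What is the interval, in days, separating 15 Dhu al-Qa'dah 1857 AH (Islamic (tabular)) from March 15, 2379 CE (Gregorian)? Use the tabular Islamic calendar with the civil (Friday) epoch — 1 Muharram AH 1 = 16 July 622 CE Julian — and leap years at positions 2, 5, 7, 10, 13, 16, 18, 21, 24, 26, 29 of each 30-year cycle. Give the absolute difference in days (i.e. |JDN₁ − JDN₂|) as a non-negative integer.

JDN of the first date = 2606454.
JDN of the second date = 2590045.
|2590045 − 2606454| = 16409.

16409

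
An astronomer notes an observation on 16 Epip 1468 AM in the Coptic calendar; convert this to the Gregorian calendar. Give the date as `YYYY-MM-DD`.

Both dates share Julian Day Number 2361167; in the Gregorian calendar that is 21 July 1752 CE.

1752-07-21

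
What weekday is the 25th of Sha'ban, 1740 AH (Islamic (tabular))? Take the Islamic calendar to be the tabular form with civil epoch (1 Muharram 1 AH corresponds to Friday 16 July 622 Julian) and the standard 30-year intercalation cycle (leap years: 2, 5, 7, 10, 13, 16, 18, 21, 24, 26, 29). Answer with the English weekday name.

Thursday

This is JDN 2564915 (26 May 2310 Gregorian).
JDN 2564915 mod 7 = 3, and JDN 0 was a Monday, so this is a Thursday.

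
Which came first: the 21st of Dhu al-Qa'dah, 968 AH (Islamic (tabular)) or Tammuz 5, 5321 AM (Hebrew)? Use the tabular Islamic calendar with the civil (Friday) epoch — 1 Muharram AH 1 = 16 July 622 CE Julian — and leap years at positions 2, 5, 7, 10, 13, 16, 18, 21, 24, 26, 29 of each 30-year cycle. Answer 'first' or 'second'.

second

First date → JDN 2291428; second date → JDN 2291383.
JDN 2291383 < JDN 2291428, so the second date is earlier.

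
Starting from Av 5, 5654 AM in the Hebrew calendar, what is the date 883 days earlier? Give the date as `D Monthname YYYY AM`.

Counting 883 days back from JDN 2413048 reaches JDN 2412165, which is 8 Adar 5652 AM.

8 Adar 5652 AM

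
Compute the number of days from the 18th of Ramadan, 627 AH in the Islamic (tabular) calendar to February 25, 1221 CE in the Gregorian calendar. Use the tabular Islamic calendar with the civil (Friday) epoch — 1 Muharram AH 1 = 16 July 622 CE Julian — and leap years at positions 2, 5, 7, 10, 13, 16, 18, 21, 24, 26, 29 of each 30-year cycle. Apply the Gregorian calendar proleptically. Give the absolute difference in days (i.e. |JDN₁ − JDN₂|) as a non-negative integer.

First date → JDN 2170527; second date → JDN 2167077.
The interval is |2170527 − 2167077| = 3450 days.

3450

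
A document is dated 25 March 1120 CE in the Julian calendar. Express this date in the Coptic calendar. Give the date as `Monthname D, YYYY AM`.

Julian Day Number of the source date = 2130222.
Converting JDN 2130222 to the Coptic calendar gives 29 Paremhat 836 AM.

Paremhat 29, 836 AM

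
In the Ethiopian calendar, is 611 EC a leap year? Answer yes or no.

611 mod 4 = 3; in the Ethiopian calendar a year is leap when year mod 4 = 3, so it is a leap year.

yes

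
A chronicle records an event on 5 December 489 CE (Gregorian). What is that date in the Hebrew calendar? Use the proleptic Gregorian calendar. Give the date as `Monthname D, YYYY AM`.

Both dates share Julian Day Number 1900003; in the Hebrew calendar that is 25 Kislev 4250 AM.

Kislev 25, 4250 AM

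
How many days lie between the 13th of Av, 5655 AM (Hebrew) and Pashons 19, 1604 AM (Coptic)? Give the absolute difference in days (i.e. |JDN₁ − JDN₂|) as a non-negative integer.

2625

JDN of the first date = 2413409.
JDN of the second date = 2410784.
|2410784 − 2413409| = 2625.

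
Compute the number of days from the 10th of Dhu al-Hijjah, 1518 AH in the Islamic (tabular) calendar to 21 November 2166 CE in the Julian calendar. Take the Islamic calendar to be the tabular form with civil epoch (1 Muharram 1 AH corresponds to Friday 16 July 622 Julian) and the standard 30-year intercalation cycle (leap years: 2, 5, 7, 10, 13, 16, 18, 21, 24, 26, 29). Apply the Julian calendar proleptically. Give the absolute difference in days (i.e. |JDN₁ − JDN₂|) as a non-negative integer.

26166

First date → JDN 2486348; second date → JDN 2512514.
The interval is |2486348 − 2512514| = 26166 days.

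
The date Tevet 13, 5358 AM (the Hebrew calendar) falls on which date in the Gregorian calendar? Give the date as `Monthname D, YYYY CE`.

Julian Day Number of the source date = 2304708.
Converting JDN 2304708 to the Gregorian calendar gives 22 December 1597 CE.

December 22, 1597 CE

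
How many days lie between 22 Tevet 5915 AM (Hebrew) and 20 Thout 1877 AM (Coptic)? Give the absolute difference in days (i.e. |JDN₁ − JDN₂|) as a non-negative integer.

First date → JDN 2508153; second date → JDN 2510258.
The interval is |2508153 − 2510258| = 2105 days.

2105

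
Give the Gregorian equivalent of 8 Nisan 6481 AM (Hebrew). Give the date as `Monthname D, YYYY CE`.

Both dates share Julian Day Number 2714972; in the Gregorian calendar that is 29 March 2721 CE.

March 29, 2721 CE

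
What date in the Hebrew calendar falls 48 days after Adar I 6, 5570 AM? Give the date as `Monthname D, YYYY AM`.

The starting date is JDN 2382189; 2382189 + 48 = 2382237.
JDN 2382237 corresponds to Adar II 24, 5570 AM.

Adar II 24, 5570 AM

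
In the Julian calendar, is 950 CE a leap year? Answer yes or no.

950 mod 4 = 2, so it is a common year in the Julian calendar.

no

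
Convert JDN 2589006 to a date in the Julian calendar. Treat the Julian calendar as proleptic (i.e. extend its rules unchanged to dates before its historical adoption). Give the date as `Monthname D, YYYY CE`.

The Gregorian equivalent of JDN 2589006 is 10 May 2376.
In the Julian calendar that day is April 24, 2376 CE.

April 24, 2376 CE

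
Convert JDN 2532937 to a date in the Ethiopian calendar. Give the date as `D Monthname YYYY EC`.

The Gregorian equivalent of JDN 2532937 is 5 November 2222.
In the Ethiopian calendar that day is 24 Tikimt 2215 EC.

24 Tikimt 2215 EC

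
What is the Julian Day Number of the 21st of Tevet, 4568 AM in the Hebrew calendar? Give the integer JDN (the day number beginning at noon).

2016173

Equivalently 29 December 807 (proleptic Gregorian).
JDN 2299161 is 15 October 1582 CE (Gregorian); the target day is −282988 days from there, so JDN = 2016173.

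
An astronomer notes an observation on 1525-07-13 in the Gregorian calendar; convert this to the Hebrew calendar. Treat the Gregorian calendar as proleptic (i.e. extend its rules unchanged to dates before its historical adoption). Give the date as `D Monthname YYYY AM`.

Julian Day Number of the source date = 2278248.
Converting JDN 2278248 to the Hebrew calendar gives 12 Tammuz 5285 AM.

12 Tammuz 5285 AM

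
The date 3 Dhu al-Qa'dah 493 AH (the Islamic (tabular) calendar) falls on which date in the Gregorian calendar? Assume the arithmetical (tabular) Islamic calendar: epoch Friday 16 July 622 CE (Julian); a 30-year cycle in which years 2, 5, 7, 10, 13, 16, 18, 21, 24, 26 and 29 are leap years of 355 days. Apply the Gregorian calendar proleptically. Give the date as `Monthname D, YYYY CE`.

September 16, 1100 CE

Julian Day Number of the source date = 2123085.
Converting JDN 2123085 to the Gregorian calendar gives 16 September 1100 CE.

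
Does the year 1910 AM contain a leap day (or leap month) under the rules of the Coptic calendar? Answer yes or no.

no

1910 mod 4 = 2; in the Coptic calendar a year is leap when year mod 4 = 3, so it is a common year.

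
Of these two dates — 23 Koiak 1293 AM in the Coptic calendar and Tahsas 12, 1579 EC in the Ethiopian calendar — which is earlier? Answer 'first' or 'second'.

Converting both to JDN: 2297045 vs 2300686; the smaller is the first.

first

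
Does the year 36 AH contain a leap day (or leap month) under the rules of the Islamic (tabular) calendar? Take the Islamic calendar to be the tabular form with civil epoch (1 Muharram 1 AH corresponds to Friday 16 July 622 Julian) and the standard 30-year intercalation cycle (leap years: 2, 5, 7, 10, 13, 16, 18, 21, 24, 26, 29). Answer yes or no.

Year 36 AH is year 6 of its 30-year cycle; leap positions are 2, 5, 7, 10, 13, 16, 18, 21, 24, 26, 29, so it is a common year (354 days).

no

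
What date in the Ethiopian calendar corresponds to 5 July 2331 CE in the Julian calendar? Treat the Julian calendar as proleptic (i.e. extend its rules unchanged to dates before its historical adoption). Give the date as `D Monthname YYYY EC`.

11 Hamle 2323 EC

The source date corresponds to 21 July 2331 in the Gregorian calendar (JDN 2572641).
That day falls on 11 Hamle 2323 EC in the Ethiopian calendar.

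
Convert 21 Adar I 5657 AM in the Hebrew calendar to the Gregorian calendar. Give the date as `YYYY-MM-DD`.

Both dates share Julian Day Number 2413979; in the Gregorian calendar that is 23 February 1897 CE.

1897-02-23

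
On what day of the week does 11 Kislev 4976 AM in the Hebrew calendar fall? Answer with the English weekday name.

Thursday

In the proleptic Gregorian calendar this is 12 November 1215 (JDN 2165145).
JDN 2165145 mod 7 = 3, and JDN 0 was a Monday, so this is a Thursday.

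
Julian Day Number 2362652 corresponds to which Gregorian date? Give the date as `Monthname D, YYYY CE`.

Counting from JDN 2299161 = 15 Oct 1582 gives an offset of 63491 days.

August 14, 1756 CE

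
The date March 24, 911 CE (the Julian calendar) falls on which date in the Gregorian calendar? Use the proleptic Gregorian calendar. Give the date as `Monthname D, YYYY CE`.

March 29, 911 CE

The Julian–Gregorian offset here is 5 days (Julian trailing).
24 March 911 Julian + 5 days → 29 March 911 Gregorian.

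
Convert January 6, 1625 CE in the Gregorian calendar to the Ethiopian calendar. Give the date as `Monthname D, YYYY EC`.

Both dates share Julian Day Number 2314585; in the Ethiopian calendar that is 1 Tir 1617 EC.

Tir 1, 1617 EC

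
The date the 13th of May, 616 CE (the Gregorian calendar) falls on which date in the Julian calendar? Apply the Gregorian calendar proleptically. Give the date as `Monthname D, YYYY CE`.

For dates in this range the Gregorian date is 3 days ahead of the Julian.
13 May 616 Gregorian − 3 days → 10 May 616 Julian.

May 10, 616 CE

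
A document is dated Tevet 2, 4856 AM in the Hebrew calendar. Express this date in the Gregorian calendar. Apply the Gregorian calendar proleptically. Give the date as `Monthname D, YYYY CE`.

Julian Day Number of the source date = 2121341.
Converting JDN 2121341 to the Gregorian calendar gives 7 December 1095 CE.

December 7, 1095 CE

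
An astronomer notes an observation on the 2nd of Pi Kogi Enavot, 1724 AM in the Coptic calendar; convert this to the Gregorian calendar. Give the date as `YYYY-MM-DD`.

2008-09-07

Both dates share Julian Day Number 2454717; in the Gregorian calendar that is 7 September 2008 CE.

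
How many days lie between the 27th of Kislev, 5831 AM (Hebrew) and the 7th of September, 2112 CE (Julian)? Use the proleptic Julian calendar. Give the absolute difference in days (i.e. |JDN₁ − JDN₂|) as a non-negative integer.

15270

JDN of the first date = 2477446.
JDN of the second date = 2492716.
|2492716 − 2477446| = 15270.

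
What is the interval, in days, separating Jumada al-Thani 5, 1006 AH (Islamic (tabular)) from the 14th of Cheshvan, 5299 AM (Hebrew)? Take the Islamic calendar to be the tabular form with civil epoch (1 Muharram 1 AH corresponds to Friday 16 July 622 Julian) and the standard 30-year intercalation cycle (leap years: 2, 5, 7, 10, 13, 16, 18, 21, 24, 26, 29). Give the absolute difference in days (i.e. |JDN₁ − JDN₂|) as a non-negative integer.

21637

First date → JDN 2304730; second date → JDN 2283093.
The interval is |2304730 − 2283093| = 21637 days.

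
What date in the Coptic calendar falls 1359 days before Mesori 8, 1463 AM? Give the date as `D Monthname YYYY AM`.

JDN of Mesori 8, 1463 AM = 2359362.
2359362 − 1359 = 2358003.
JDN 2358003 in the Coptic calendar is 14 Hathor 1460 AM.

14 Hathor 1460 AM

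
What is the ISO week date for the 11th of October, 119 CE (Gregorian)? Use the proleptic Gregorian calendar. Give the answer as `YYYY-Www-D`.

The weekday is Wednesday (ISO weekday 3).
That Wednesday belongs to ISO week 41 of ISO year 119.

0119-W41-3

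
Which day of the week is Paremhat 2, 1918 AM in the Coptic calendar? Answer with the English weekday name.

Saturday

In the Gregorian calendar this is 13 March 2202 (JDN 2525395).
2525395 ≡ 5 (mod 7); counting from Monday = 0 gives Saturday.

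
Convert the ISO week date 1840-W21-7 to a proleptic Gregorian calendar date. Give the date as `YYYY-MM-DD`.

1840-05-24

ISO week 1 of 1840 is the week containing the first Thursday of 1840.
Week 21, day 7 (Sunday) lands on 1840-05-24.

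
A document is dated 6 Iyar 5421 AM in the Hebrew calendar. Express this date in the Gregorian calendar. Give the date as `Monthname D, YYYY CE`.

Julian Day Number of the source date = 2327853.
Converting JDN 2327853 to the Gregorian calendar gives 5 May 1661 CE.

May 5, 1661 CE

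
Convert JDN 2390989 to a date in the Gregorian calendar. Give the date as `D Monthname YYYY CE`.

16 March 1834 CE

Counting from JDN 2299161 = 15 Oct 1582 gives an offset of 91828 days.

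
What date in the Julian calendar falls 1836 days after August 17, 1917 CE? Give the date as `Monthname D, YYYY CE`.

Counting 1836 days forward from JDN 2421471 reaches JDN 2423307, which is August 27, 1922 CE.

August 27, 1922 CE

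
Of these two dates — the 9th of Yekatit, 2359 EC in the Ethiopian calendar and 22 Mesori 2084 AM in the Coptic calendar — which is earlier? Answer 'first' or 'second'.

first

The two dates have Julian Day Numbers 2585638 and 2586197 respectively.
Since 2585638 < 2586197, the first date comes first.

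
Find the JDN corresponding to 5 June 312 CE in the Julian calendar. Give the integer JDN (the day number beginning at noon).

1835172

In the proleptic Gregorian calendar the same day is 6 June 312.
JDN 2299161 is 15 October 1582 CE (Gregorian); the target day is −463989 days from there, so JDN = 1835172.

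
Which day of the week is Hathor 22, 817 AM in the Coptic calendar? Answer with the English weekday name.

This is JDN 2123155 (25 November 1100 Gregorian).
2123155 ≡ 6 (mod 7); counting from Monday = 0 gives Sunday.

Sunday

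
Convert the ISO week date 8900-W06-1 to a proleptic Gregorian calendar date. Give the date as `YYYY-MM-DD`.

8900-02-08

ISO week 1 of 8900 is the week containing the first Thursday of 8900.
Week 6, day 1 (Monday) lands on 8900-02-08.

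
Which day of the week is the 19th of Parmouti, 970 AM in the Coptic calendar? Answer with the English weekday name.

Tuesday

Equivalently 21 April 1254 Gregorian, JDN 2179185.
JDN 2179185 mod 7 = 1, and JDN 0 was a Monday, so this is a Tuesday.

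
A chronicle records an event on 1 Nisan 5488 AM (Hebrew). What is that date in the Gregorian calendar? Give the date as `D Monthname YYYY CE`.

Both dates share Julian Day Number 2352269; in the Gregorian calendar that is 11 March 1728 CE.

11 March 1728 CE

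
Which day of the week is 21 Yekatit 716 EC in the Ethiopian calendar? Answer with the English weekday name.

Equivalently 20 February 724 Gregorian, JDN 1985545.
JDN 1985545 mod 7 = 2, and JDN 0 was a Monday, so this is a Wednesday.

Wednesday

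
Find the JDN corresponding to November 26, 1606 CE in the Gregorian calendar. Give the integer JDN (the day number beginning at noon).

2307969

JDN 2299161 is 15 October 1582 CE (Gregorian); the target day is +8808 days from there, so JDN = 2307969.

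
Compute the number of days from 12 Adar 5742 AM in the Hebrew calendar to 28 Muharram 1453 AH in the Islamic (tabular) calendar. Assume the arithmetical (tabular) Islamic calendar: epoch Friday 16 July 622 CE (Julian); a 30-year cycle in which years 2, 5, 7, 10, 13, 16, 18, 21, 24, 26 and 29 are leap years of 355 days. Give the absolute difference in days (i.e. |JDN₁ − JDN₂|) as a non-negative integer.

17971

First date → JDN 2445036; second date → JDN 2463007.
The interval is |2445036 − 2463007| = 17971 days.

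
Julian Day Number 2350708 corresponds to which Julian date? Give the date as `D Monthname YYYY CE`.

21 November 1723 CE

The Gregorian equivalent of JDN 2350708 is 2 December 1723.
In the Julian calendar that day is 21 November 1723 CE.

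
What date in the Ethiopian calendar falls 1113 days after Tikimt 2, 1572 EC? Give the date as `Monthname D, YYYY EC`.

JDN of Tikimt 2, 1572 EC = 2298060.
2298060 + 1113 = 2299173.
JDN 2299173 in the Ethiopian calendar is Tikimt 20, 1575 EC.

Tikimt 20, 1575 EC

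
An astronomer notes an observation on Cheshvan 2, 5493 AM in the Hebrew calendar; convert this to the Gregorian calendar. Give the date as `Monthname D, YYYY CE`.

Both dates share Julian Day Number 2353954; in the Gregorian calendar that is 21 October 1732 CE.

October 21, 1732 CE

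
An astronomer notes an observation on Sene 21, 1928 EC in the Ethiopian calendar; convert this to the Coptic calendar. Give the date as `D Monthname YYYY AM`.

21 Paoni 1652 AM

Julian Day Number of the source date = 2428348.
Converting JDN 2428348 to the Coptic calendar gives 21 Paoni 1652 AM.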